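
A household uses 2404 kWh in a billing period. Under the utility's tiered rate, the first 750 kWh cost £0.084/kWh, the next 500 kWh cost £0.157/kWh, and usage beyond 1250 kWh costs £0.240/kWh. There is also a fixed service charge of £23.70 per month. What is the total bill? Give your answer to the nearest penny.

First 750 kWh × £0.084 = £63.00
Next 500 kWh × £0.157 = £78.50
Remaining 1154 kWh × £0.240 = £276.96
Energy charge = £418.46; + service £23.70 = £442.16

£442.16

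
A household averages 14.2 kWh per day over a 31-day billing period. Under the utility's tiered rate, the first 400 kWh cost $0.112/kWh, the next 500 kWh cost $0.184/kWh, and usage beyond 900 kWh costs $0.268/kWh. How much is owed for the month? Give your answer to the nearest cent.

$52.20

Usage = 14.2 kWh/day × 31 days = 440.2 kWh
First 400 kWh × $0.112 = $44.80
Next 40.2 kWh × $0.184 = $7.40
Remaining tier: 0 kWh (not reached)
Total = $52.20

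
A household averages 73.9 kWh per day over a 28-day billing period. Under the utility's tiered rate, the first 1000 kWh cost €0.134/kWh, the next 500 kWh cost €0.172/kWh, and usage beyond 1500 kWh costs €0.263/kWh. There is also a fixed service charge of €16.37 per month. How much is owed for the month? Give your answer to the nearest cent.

Usage = 73.9 kWh/day × 28 days = 2069.2 kWh
First 1000 kWh × €0.134 = €134.00
Next 500 kWh × €0.172 = €86.00
Remaining 569.2 kWh × €0.263 = €149.70
Energy charge = €369.70; + service €16.37 = €386.07

€386.07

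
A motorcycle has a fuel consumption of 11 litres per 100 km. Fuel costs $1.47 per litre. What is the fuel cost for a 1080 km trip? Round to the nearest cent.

$174.64

Fuel = 11 L/100 km × 1080 km / 100 = 118.8 L
Cost = 118.8 L × $1.47/L = $174.64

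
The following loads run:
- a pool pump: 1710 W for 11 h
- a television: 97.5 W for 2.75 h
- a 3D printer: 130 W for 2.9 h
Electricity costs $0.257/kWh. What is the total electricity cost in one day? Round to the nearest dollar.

$5

pool pump: 1710 W × 11 h = 18,810 Wh = 18.81 kWh
television: 97.5 W × 2.75 h = 268 Wh = 0.2681 kWh
3D printer: 130 W × 2.9 h = 377 Wh = 0.377 kWh
Total energy = 18.81 + 0.2681 + 0.377 = 19.46 kWh
Cost = 19.46 kWh × $0.257 = $5.00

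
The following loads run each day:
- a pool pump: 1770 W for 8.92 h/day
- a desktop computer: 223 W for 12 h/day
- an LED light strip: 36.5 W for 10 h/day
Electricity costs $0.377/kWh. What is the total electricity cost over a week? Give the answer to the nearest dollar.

pool pump: 1770 W × 8.92 h × 7 d = 110,519 Wh = 110.5 kWh
desktop computer: 223 W × 12 h × 7 d = 18,732 Wh = 18.73 kWh
LED light strip: 36.5 W × 10 h × 7 d = 2,555 Wh = 2.555 kWh
Total energy = 110.5 + 18.73 + 2.555 = 131.8 kWh
Cost = 131.8 kWh × $0.377 = $49.69 ≈ $50

$50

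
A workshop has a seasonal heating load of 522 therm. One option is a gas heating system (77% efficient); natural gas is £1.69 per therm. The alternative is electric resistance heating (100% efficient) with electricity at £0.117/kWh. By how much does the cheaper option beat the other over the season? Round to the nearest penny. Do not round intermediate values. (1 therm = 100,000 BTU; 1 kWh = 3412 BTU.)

£644.29

Heat load = 522 therm × 100,000 = 52,200,000 BTU
Gas: input = 52,200,000 / 0.77 = 67,792,208 BTU = 677.9 therm → 677.9 × £1.69 = £1,145.69
Electric: 52,200,000 BTU / 3412 = 15,300 kWh → × £0.117 = £1,789.98
Difference = |£1,145.69 − £1,789.98| = £644.29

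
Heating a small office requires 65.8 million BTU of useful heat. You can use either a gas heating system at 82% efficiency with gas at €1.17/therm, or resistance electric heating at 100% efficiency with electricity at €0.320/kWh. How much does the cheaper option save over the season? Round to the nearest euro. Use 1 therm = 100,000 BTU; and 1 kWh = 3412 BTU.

Heat load = 65.8 × 10⁶ BTU = 65,800,000 BTU
Gas: input = 65,800,000 / 0.82 = 80,243,902 BTU = 802.4 therm → 802.4 × €1.17 = €938.85
Electric: 65,800,000 BTU / 3412 = 19,280 kWh → × €0.320 = €6,171.16
Difference = |€938.85 − €6,171.16| = €5,232.31 ≈ €5232

€5232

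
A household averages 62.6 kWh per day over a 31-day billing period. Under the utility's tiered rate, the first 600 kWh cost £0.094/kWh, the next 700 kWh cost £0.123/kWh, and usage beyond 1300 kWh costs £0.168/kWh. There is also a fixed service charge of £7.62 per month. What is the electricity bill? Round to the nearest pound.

Usage = 62.6 kWh/day × 31 days = 1940.6 kWh
First 600 kWh × £0.094 = £56.40
Next 700 kWh × £0.123 = £86.10
Remaining 640.6 kWh × £0.168 = £107.62
Energy charge = £250.12; + service £7.62 = £257.74 ≈ £258

£258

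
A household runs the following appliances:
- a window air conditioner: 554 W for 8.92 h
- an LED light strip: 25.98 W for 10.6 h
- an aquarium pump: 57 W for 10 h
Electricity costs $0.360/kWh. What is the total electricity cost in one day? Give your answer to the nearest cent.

$2.08

window air conditioner: 554 W × 8.92 h = 4,942 Wh = 4.942 kWh
LED light strip: 25.98 W × 10.6 h = 275 Wh = 0.2754 kWh
aquarium pump: 57 W × 10 h = 570 Wh = 0.57 kWh
Total energy = 4.942 + 0.2754 + 0.57 = 5.787 kWh
Cost = 5.787 kWh × $0.360 = $2.08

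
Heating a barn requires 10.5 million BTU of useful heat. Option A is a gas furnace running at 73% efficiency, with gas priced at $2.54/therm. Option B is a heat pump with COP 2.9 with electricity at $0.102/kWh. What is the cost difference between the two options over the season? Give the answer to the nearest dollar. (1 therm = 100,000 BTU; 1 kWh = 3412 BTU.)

Heat load = 10.5 × 10⁶ BTU = 10,500,000 BTU
Gas: input = 10,500,000 / 0.73 = 14,383,562 BTU = 143.8 therm → 143.8 × $2.54 = $365.34
Heat pump: 10,500,000 BTU / 3412 = 3,077 kWh heat; / 2.9 = 1,061 kWh in → × $0.102 = $108.24
Difference = |$365.34 − $108.24| = $257.10 ≈ $257

$257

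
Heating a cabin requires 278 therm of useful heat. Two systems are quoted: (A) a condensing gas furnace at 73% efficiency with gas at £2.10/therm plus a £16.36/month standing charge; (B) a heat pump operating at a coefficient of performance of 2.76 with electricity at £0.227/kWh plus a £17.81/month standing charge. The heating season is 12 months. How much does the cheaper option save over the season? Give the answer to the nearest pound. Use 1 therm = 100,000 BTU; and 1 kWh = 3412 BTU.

Heat load = 278 therm × 100,000 = 27,800,000 BTU
Gas: input = 27,800,000 / 0.73 = 38,082,192 BTU = 380.8 therm → 380.8 × £2.10 = £799.73; + 12 × £16.36 standing = £996.05
Heat pump: 27,800,000 BTU / 3412 = 8,148 kWh heat; / 2.76 = 2,952 kWh in → × £0.227 = £670.12; + 12 × £17.81 standing = £883.84
Difference = |£996.05 − £883.84| = £112.21 ≈ £112

£112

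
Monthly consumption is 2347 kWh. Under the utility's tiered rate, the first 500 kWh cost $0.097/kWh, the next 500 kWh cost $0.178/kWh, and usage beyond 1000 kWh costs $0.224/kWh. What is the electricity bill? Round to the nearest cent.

$439.23

First 500 kWh × $0.097 = $48.50
Next 500 kWh × $0.178 = $89.00
Remaining 1347 kWh × $0.224 = $301.73
Total = $439.23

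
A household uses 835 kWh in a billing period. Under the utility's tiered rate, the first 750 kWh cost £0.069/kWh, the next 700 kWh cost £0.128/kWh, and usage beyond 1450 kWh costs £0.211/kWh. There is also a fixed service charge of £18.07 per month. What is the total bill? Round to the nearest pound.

£81

First 750 kWh × £0.069 = £51.75
Next 85 kWh × £0.128 = £10.88
Remaining tier: 0 kWh (not reached)
Energy charge = £62.63; + service £18.07 = £80.70 ≈ £81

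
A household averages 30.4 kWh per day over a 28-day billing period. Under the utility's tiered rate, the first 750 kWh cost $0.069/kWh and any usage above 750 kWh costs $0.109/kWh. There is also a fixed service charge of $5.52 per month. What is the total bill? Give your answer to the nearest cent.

$68.30

Usage = 30.4 kWh/day × 28 days = 851.2 kWh
First 750 kWh × $0.069 = $51.75
Remaining 101.2 kWh × $0.109 = $11.03
Energy charge = $62.78; + service $5.52 = $68.30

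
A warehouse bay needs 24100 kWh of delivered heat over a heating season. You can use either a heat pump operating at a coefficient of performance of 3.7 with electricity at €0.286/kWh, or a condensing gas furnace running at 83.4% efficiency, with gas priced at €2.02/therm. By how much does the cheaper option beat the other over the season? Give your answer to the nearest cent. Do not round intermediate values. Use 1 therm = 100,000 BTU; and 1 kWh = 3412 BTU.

Heat load = 24100 kWh × 3412 = 82,229,200 BTU
Gas: input = 82,229,200 / 0.834 = 98,596,163 BTU = 986 therm → 986 × €2.02 = €1,991.64
Heat pump: 82,229,200 BTU / 3412 = 24,100 kWh heat; / 3.7 = 6,514 kWh in → × €0.286 = €1,862.86
Difference = |€1,991.64 − €1,862.86| = €128.78

€128.78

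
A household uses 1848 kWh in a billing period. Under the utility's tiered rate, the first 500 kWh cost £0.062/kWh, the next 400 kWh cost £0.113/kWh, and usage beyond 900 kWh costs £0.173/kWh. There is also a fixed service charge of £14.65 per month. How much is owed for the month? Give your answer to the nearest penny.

£254.85

First 500 kWh × £0.062 = £31.00
Next 400 kWh × £0.113 = £45.20
Remaining 948 kWh × £0.173 = £164.00
Energy charge = £240.20; + service £14.65 = £254.85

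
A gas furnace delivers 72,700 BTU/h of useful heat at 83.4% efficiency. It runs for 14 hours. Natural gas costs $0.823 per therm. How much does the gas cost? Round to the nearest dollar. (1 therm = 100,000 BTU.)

$10

Heat delivered = 72,700 BTU/h × 14 h = 1,017,800 BTU
Gas input = 1,017,800 / 0.834 = 1,220,384 BTU
= 1,220,384 / 100,000 = 12.2 therm
Cost = 12.2 × $0.823/therm = $10.04 ≈ $10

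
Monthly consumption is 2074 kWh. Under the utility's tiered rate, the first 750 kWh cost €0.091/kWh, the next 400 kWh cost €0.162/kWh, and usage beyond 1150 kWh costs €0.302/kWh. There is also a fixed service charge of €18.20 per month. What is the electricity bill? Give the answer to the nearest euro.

First 750 kWh × €0.091 = €68.25
Next 400 kWh × €0.162 = €64.80
Remaining 924 kWh × €0.302 = €279.05
Energy charge = €412.10; + service €18.20 = €430.30 ≈ €430

€430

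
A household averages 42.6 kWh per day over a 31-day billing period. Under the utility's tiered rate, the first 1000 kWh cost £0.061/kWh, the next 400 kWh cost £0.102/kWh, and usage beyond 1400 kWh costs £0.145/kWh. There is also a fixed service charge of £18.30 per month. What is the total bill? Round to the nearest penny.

Usage = 42.6 kWh/day × 31 days = 1320.6 kWh
First 1000 kWh × £0.061 = £61.00
Next 320.6 kWh × £0.102 = £32.70
Remaining tier: 0 kWh (not reached)
Energy charge = £93.70; + service £18.30 = £112.00

£112.00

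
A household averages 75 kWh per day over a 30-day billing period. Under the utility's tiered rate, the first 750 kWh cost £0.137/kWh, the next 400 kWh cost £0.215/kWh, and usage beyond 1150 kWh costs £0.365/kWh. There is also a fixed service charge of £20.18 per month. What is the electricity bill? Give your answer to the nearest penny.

Usage = 75 kWh/day × 30 days = 2250 kWh
First 750 kWh × £0.137 = £102.75
Next 400 kWh × £0.215 = £86.00
Remaining 1100 kWh × £0.365 = £401.50
Energy charge = £590.25; + service £20.18 = £610.43

£610.43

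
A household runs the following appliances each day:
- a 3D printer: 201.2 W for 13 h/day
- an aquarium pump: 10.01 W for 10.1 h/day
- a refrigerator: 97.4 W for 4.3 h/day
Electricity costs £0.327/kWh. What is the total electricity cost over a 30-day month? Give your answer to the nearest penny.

3D printer: 201.2 W × 13 h × 30 d = 78,468 Wh = 78.47 kWh
aquarium pump: 10.01 W × 10.1 h × 30 d = 3,033 Wh = 3.033 kWh
refrigerator: 97.4 W × 4.3 h × 30 d = 12,565 Wh = 12.56 kWh
Total energy = 78.47 + 3.033 + 12.56 = 94.07 kWh
Cost = 94.07 kWh × £0.327 = £30.76

£30.76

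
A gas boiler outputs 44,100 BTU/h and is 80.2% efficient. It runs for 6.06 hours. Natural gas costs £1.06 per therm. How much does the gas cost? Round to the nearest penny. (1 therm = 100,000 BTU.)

Heat delivered = 44,100 BTU/h × 6.06 h = 267,246 BTU
Gas input = 267,246 / 0.802 = 333,224 BTU
= 333,224 / 100,000 = 3.332 therm
Cost = 3.332 × £1.06/therm = £3.53

£3.53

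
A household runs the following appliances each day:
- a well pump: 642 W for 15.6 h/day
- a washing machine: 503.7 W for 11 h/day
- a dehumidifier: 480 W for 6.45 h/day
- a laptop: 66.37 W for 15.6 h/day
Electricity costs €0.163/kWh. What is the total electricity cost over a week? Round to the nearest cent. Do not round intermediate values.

€22.46

well pump: 642 W × 15.6 h × 7 d = 70,106 Wh = 70.11 kWh
washing machine: 503.7 W × 11 h × 7 d = 38,785 Wh = 38.78 kWh
dehumidifier: 480 W × 6.45 h × 7 d = 21,672 Wh = 21.67 kWh
laptop: 66.37 W × 15.6 h × 7 d = 7,248 Wh = 7.248 kWh
Total energy = 70.11 + 38.78 + 21.67 + 7.248 = 137.8 kWh
Cost = 137.8 kWh × €0.163 = €22.46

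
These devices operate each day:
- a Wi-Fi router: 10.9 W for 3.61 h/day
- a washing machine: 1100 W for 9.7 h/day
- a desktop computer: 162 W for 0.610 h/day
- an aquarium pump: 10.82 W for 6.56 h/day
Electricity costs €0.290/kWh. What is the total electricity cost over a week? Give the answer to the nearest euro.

Wi-Fi router: 10.9 W × 3.61 h × 7 d = 275 Wh = 0.2754 kWh
washing machine: 1100 W × 9.7 h × 7 d = 74,690 Wh = 74.69 kWh
desktop computer: 162 W × 0.610 h × 7 d = 692 Wh = 0.6917 kWh
aquarium pump: 10.82 W × 6.56 h × 7 d = 497 Wh = 0.4969 kWh
Total energy = 0.2754 + 74.69 + 0.6917 + 0.4969 = 76.15 kWh
Cost = 76.15 kWh × €0.290 = €22.08 ≈ €22

€22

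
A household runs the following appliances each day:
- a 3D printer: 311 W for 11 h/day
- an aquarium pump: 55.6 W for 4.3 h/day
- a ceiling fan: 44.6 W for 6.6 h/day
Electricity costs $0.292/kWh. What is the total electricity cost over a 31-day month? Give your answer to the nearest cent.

3D printer: 311 W × 11 h × 31 d = 106,051 Wh = 106.1 kWh
aquarium pump: 55.6 W × 4.3 h × 31 d = 7,411 Wh = 7.411 kWh
ceiling fan: 44.6 W × 6.6 h × 31 d = 9,125 Wh = 9.125 kWh
Total energy = 106.1 + 7.411 + 9.125 = 122.6 kWh
Cost = 122.6 kWh × $0.292 = $35.80

$35.80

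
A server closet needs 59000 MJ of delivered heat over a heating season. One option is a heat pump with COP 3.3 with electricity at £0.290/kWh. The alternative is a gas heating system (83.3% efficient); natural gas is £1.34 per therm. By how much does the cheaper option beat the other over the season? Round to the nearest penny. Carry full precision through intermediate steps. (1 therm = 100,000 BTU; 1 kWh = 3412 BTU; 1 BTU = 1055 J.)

Heat load = 59000 MJ = 59,000,000,000 J / 1055 = 55,924,171 BTU
Gas: input = 55,924,171 / 0.833 = 67,135,859 BTU = 671.4 therm → 671.4 × £1.34 = £899.62
Heat pump: 55,924,171 BTU / 3412 = 16,390 kWh heat; / 3.3 = 4,967 kWh in → × £0.290 = £1,440.37
Difference = |£899.62 − £1,440.37| = £540.75

£540.75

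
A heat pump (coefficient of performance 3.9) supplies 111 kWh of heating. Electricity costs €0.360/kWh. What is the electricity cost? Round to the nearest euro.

€10

Electrical input = 111 kWh / 3.9 = 28.46 kWh
Cost = 28.46 × €0.360/kWh = €10.25 ≈ €10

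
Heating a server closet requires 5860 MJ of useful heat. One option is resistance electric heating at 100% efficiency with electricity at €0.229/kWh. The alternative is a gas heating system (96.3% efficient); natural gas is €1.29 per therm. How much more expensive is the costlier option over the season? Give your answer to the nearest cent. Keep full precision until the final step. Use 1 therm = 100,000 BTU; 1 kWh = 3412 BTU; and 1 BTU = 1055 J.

€298.39

Heat load = 5860 MJ = 5,860,000,000 J / 1055 = 5,554,502 BTU
Gas: input = 5,554,502 / 0.963 = 5,767,915 BTU = 57.68 therm → 57.68 × €1.29 = €74.41
Electric: 5,554,502 BTU / 3412 = 1,628 kWh → × €0.229 = €372.80
Difference = |€74.41 − €372.80| = €298.39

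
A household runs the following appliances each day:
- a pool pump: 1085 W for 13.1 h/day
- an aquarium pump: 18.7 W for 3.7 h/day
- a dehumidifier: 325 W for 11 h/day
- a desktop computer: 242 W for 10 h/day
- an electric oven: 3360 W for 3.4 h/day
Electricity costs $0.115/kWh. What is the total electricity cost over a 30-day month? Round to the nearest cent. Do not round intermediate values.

pool pump: 1085 W × 13.1 h × 30 d = 426,405 Wh = 426.4 kWh
aquarium pump: 18.7 W × 3.7 h × 30 d = 2,076 Wh = 2.076 kWh
dehumidifier: 325 W × 11 h × 30 d = 107,250 Wh = 107.2 kWh
desktop computer: 242 W × 10 h × 30 d = 72,600 Wh = 72.6 kWh
electric oven: 3360 W × 3.4 h × 30 d = 342,720 Wh = 342.7 kWh
Total energy = 426.4 + 2.076 + 107.2 + 72.6 + 342.7 = 951.1 kWh
Cost = 951.1 kWh × $0.115 = $109.37

$109.37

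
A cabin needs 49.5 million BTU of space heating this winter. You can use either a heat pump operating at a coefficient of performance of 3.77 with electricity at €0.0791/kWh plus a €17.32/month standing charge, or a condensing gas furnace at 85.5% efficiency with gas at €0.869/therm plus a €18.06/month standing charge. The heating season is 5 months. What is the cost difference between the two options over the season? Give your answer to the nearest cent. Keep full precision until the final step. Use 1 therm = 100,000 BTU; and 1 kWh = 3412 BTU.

€202.41

Heat load = 49.5 × 10⁶ BTU = 49,500,000 BTU
Gas: input = 49,500,000 / 0.855 = 57,894,737 BTU = 578.9 therm → 578.9 × €0.869 = €503.11; + 5 × €18.06 standing = €593.41
Heat pump: 49,500,000 BTU / 3412 = 14,510 kWh heat; / 3.77 = 3,848 kWh in → × €0.0791 = €304.39; + 5 × €17.32 standing = €390.99
Difference = |€593.41 − €390.99| = €202.41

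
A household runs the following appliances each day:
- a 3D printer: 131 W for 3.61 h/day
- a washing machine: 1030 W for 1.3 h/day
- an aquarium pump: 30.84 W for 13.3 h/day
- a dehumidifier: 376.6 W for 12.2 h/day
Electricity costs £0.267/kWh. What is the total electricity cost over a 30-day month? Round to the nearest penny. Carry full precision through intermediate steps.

£54.60

3D printer: 131 W × 3.61 h × 30 d = 14,187 Wh = 14.19 kWh
washing machine: 1030 W × 1.3 h × 30 d = 40,170 Wh = 40.17 kWh
aquarium pump: 30.84 W × 13.3 h × 30 d = 12,305 Wh = 12.31 kWh
dehumidifier: 376.6 W × 12.2 h × 30 d = 137,836 Wh = 137.8 kWh
Total energy = 14.19 + 40.17 + 12.31 + 137.8 = 204.5 kWh
Cost = 204.5 kWh × £0.267 = £54.60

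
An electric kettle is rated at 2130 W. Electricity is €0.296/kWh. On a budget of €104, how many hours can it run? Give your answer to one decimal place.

Energy budget = €104 / €0.296 per kWh = 351.4 kWh = 351,351 Wh
Runtime = 351,351 Wh / 2130 W = 165 h

165.0 h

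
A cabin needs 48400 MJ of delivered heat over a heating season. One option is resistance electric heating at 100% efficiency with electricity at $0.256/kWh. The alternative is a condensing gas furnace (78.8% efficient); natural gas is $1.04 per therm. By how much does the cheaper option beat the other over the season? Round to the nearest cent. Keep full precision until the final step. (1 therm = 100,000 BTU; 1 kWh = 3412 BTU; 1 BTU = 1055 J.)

$2836.62

Heat load = 48400 MJ = 48,400,000,000 J / 1055 = 45,876,777 BTU
Gas: input = 45,876,777 / 0.788 = 58,219,260 BTU = 582.2 therm → 582.2 × $1.04 = $605.48
Electric: 45,876,777 BTU / 3412 = 13,450 kWh → × $0.256 = $3,442.10
Difference = |$605.48 − $3,442.10| = $2,836.62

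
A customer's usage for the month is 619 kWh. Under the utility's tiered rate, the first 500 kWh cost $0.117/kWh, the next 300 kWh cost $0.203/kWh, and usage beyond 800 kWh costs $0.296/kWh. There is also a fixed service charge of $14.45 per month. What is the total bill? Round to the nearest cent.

First 500 kWh × $0.117 = $58.50
Next 119 kWh × $0.203 = $24.16
Remaining tier: 0 kWh (not reached)
Energy charge = $82.66; + service $14.45 = $97.11

$97.11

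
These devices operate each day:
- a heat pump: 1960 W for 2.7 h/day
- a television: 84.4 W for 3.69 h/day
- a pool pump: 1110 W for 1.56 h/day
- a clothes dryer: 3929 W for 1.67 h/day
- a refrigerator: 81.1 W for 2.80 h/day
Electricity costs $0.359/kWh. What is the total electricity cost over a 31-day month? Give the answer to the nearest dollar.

$157

heat pump: 1960 W × 2.7 h × 31 d = 164,052 Wh = 164.1 kWh
television: 84.4 W × 3.69 h × 31 d = 9,655 Wh = 9.655 kWh
pool pump: 1110 W × 1.56 h × 31 d = 53,680 Wh = 53.68 kWh
clothes dryer: 3929 W × 1.67 h × 31 d = 203,404 Wh = 203.4 kWh
refrigerator: 81.1 W × 2.80 h × 31 d = 7,039 Wh = 7.039 kWh
Total energy = 164.1 + 9.655 + 53.68 + 203.4 + 7.039 = 437.8 kWh
Cost = 437.8 kWh × $0.359 = $157.18 ≈ $157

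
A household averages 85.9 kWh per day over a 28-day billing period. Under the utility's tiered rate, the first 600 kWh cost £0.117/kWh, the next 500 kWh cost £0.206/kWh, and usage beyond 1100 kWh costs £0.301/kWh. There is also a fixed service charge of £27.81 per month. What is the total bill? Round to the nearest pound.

£594

Usage = 85.9 kWh/day × 28 days = 2405.2 kWh
First 600 kWh × £0.117 = £70.20
Next 500 kWh × £0.206 = £103.00
Remaining 1305.2 kWh × £0.301 = £392.87
Energy charge = £566.07; + service £27.81 = £593.88 ≈ £594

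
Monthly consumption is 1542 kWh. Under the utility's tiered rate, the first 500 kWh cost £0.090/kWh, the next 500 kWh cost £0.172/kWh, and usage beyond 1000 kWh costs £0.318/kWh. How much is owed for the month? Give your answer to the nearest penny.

First 500 kWh × £0.090 = £45.00
Next 500 kWh × £0.172 = £86.00
Remaining 542 kWh × £0.318 = £172.36
Total = £303.36

£303.36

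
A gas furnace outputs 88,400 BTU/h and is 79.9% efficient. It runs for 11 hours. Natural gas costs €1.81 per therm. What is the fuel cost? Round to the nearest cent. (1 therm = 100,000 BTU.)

Heat delivered = 88,400 BTU/h × 11 h = 972,400 BTU
Gas input = 972,400 / 0.799 = 1,217,021 BTU
= 1,217,021 / 100,000 = 12.17 therm
Cost = 12.17 × €1.81/therm = €22.03

€22.03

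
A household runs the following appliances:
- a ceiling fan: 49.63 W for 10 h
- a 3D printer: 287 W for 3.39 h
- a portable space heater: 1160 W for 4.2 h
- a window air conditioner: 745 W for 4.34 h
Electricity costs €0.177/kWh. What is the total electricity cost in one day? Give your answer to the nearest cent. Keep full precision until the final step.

ceiling fan: 49.63 W × 10 h = 496 Wh = 0.4963 kWh
3D printer: 287 W × 3.39 h = 973 Wh = 0.9729 kWh
portable space heater: 1160 W × 4.2 h = 4,872 Wh = 4.872 kWh
window air conditioner: 745 W × 4.34 h = 3,233 Wh = 3.233 kWh
Total energy = 0.4963 + 0.9729 + 4.872 + 3.233 = 9.575 kWh
Cost = 9.575 kWh × €0.177 = €1.69

€1.69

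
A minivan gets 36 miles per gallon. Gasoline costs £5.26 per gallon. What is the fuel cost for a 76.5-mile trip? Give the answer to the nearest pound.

Fuel = 76.5 mi / 36 mpg = 2.125 gal
Cost = 2.125 gal × £5.26/gal = £11.18 ≈ £11

£11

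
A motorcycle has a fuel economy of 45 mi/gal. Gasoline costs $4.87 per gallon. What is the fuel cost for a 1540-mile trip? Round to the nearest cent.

$166.66

Fuel = 1540 mi / 45 mpg = 34.22 gal
Cost = 34.22 gal × $4.87/gal = $166.66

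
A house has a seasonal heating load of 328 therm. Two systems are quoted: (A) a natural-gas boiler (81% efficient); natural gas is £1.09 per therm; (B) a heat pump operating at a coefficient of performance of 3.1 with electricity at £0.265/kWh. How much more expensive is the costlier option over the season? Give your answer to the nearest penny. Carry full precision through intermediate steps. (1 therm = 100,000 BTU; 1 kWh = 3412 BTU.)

Heat load = 328 therm × 100,000 = 32,800,000 BTU
Gas: input = 32,800,000 / 0.81 = 40,493,827 BTU = 404.9 therm → 404.9 × £1.09 = £441.38
Heat pump: 32,800,000 BTU / 3412 = 9,613 kWh heat; / 3.1 = 3,101 kWh in → × £0.265 = £821.77
Difference = |£441.38 − £821.77| = £380.38

£380.38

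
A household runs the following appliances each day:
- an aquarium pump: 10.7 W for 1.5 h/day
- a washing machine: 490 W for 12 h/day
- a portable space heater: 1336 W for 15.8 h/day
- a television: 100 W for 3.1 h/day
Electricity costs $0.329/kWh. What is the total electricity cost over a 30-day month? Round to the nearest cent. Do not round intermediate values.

$269.60

aquarium pump: 10.7 W × 1.5 h × 30 d = 481 Wh = 0.4815 kWh
washing machine: 490 W × 12 h × 30 d = 176,400 Wh = 176.4 kWh
portable space heater: 1336 W × 15.8 h × 30 d = 633,264 Wh = 633.3 kWh
television: 100 W × 3.1 h × 30 d = 9,300 Wh = 9.3 kWh
Total energy = 0.4815 + 176.4 + 633.3 + 9.3 = 819.4 kWh
Cost = 819.4 kWh × $0.329 = $269.60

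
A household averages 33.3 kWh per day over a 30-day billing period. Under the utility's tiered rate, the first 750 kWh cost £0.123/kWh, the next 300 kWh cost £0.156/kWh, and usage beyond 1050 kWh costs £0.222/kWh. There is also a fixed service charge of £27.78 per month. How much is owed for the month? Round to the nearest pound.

Usage = 33.3 kWh/day × 30 days = 999 kWh
First 750 kWh × £0.123 = £92.25
Next 249 kWh × £0.156 = £38.84
Remaining tier: 0 kWh (not reached)
Energy charge = £131.09; + service £27.78 = £158.87 ≈ £159

£159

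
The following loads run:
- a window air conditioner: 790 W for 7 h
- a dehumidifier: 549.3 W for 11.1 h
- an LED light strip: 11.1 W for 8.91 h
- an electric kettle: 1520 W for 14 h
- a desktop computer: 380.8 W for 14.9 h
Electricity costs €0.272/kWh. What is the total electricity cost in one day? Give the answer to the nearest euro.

€11

window air conditioner: 790 W × 7 h = 5,530 Wh = 5.53 kWh
dehumidifier: 549.3 W × 11.1 h = 6,097 Wh = 6.097 kWh
LED light strip: 11.1 W × 8.91 h = 99 Wh = 0.0989 kWh
electric kettle: 1520 W × 14 h = 21,280 Wh = 21.28 kWh
desktop computer: 380.8 W × 14.9 h = 5,674 Wh = 5.674 kWh
Total energy = 5.53 + 6.097 + 0.0989 + 21.28 + 5.674 = 38.68 kWh
Cost = 38.68 kWh × €0.272 = €10.52 ≈ €11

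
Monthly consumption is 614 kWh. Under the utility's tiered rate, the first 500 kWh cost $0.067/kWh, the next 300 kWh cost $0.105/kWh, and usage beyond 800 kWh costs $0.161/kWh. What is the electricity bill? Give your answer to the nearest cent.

First 500 kWh × $0.067 = $33.50
Next 114 kWh × $0.105 = $11.97
Remaining tier: 0 kWh (not reached)
Total = $45.47

$45.47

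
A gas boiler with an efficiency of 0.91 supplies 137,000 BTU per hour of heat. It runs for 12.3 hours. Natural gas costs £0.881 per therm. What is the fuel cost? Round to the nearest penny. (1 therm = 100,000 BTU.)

£16.31

Heat delivered = 137,000 BTU/h × 12.3 h = 1,685,100 BTU
Gas input = 1,685,100 / 0.91 = 1,851,758 BTU
= 1,851,758 / 100,000 = 18.52 therm
Cost = 18.52 × £0.881/therm = £16.31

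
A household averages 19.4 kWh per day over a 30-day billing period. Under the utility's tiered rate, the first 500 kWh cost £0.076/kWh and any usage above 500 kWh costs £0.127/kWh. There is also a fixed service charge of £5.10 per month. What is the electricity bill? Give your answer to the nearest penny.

£53.51

Usage = 19.4 kWh/day × 30 days = 582 kWh
First 500 kWh × £0.076 = £38.00
Remaining 82 kWh × £0.127 = £10.41
Energy charge = £48.41; + service £5.10 = £53.51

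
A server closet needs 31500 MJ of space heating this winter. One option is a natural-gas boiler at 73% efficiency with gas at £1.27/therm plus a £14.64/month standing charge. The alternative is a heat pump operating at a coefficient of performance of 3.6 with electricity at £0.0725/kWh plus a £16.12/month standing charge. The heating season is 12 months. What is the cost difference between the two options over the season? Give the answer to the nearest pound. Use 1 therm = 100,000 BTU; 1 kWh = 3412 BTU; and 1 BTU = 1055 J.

£325

Heat load = 31500 MJ = 31,500,000,000 J / 1055 = 29,857,820 BTU
Gas: input = 29,857,820 / 0.73 = 40,901,123 BTU = 409 therm → 409 × £1.27 = £519.44; + 12 × £14.64 standing = £695.12
Heat pump: 29,857,820 BTU / 3412 = 8,751 kWh heat; / 3.6 = 2,431 kWh in → × £0.0725 = £176.23; + 12 × £16.12 standing = £369.67
Difference = |£695.12 − £369.67| = £325.45 ≈ £325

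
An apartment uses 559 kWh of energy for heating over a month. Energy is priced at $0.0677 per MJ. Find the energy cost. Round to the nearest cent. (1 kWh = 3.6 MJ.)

559 kWh × (3.6 MJ/kWh) = 2,012 MJ
Cost = 2,012 MJ × $0.0677/MJ = $136.24

$136.24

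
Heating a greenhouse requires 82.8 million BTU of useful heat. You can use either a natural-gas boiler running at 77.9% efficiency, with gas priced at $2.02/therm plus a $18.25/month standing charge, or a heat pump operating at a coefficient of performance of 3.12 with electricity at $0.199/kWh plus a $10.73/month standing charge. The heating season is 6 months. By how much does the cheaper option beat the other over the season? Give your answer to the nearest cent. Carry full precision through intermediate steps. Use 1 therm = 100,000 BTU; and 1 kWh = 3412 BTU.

Heat load = 82.8 × 10⁶ BTU = 82,800,000 BTU
Gas: input = 82,800,000 / 0.779 = 106,290,116 BTU = 1,063 therm → 1,063 × $2.02 = $2,147.06; + 6 × $18.25 standing = $2,256.56
Heat pump: 82,800,000 BTU / 3412 = 24,270 kWh heat; / 3.12 = 7,778 kWh in → × $0.199 = $1,547.82; + 6 × $10.73 standing = $1,612.20
Difference = |$2,256.56 − $1,612.20| = $644.36

$644.36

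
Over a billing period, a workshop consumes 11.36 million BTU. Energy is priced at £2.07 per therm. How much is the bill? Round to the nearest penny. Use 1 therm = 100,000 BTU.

£235.15

11.36 million BTU × (10 therm/million BTU) = 113.6 therm
Cost = 113.6 therm × £2.07/therm = £235.15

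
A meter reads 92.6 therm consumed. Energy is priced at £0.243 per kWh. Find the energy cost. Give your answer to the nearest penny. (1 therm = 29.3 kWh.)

£659.30

92.6 therm × (29.3 kWh/therm) = 2,713 kWh
Cost = 2,713 kWh × £0.243/kWh = £659.30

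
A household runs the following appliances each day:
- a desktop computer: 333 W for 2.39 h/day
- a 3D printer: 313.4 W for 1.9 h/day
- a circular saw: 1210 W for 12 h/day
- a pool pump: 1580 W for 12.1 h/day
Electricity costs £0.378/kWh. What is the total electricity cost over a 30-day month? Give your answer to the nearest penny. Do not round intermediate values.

£397.23

desktop computer: 333 W × 2.39 h × 30 d = 23,876 Wh = 23.88 kWh
3D printer: 313.4 W × 1.9 h × 30 d = 17,864 Wh = 17.86 kWh
circular saw: 1210 W × 12 h × 30 d = 435,600 Wh = 435.6 kWh
pool pump: 1580 W × 12.1 h × 30 d = 573,540 Wh = 573.5 kWh
Total energy = 23.88 + 17.86 + 435.6 + 573.5 = 1,051 kWh
Cost = 1,051 kWh × £0.378 = £397.23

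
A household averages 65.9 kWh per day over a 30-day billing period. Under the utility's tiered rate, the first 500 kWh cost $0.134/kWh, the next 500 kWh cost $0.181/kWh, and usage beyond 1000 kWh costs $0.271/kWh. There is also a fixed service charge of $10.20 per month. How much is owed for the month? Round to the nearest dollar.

$432

Usage = 65.9 kWh/day × 30 days = 1977 kWh
First 500 kWh × $0.134 = $67.00
Next 500 kWh × $0.181 = $90.50
Remaining 977 kWh × $0.271 = $264.77
Energy charge = $422.27; + service $10.20 = $432.47 ≈ $432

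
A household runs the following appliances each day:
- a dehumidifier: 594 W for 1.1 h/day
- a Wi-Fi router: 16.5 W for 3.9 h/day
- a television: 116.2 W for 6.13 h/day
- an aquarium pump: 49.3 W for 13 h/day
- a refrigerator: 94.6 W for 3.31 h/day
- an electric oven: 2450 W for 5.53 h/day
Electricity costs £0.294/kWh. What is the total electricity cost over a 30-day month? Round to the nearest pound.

dehumidifier: 594 W × 1.1 h × 30 d = 19,602 Wh = 19.6 kWh
Wi-Fi router: 16.5 W × 3.9 h × 30 d = 1,930 Wh = 1.93 kWh
television: 116.2 W × 6.13 h × 30 d = 21,369 Wh = 21.37 kWh
aquarium pump: 49.3 W × 13 h × 30 d = 19,227 Wh = 19.23 kWh
refrigerator: 94.6 W × 3.31 h × 30 d = 9,394 Wh = 9.394 kWh
electric oven: 2450 W × 5.53 h × 30 d = 406,455 Wh = 406.5 kWh
Total energy = 19.6 + 1.93 + 21.37 + 19.23 + 9.394 + 406.5 = 478 kWh
Cost = 478 kWh × £0.294 = £140.53 ≈ £141

£141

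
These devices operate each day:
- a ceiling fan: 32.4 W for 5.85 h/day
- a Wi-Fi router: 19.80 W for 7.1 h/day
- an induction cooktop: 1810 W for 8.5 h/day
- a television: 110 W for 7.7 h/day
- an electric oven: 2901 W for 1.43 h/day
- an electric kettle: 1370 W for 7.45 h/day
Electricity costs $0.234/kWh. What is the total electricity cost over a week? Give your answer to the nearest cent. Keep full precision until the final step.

ceiling fan: 32.4 W × 5.85 h × 7 d = 1,327 Wh = 1.327 kWh
Wi-Fi router: 19.80 W × 7.1 h × 7 d = 984 Wh = 0.9841 kWh
induction cooktop: 1810 W × 8.5 h × 7 d = 107,695 Wh = 107.7 kWh
television: 110 W × 7.7 h × 7 d = 5,929 Wh = 5.929 kWh
electric oven: 2901 W × 1.43 h × 7 d = 29,039 Wh = 29.04 kWh
electric kettle: 1370 W × 7.45 h × 7 d = 71,446 Wh = 71.45 kWh
Total energy = 1.327 + 0.9841 + 107.7 + 5.929 + 29.04 + 71.45 = 216.4 kWh
Cost = 216.4 kWh × $0.234 = $50.64

$50.64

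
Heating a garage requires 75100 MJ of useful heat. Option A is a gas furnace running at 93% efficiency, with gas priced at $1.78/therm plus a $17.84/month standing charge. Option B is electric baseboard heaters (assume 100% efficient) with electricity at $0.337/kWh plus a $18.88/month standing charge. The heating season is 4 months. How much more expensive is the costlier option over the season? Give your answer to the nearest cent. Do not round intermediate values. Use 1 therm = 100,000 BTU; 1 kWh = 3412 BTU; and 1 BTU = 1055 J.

$5672.56

Heat load = 75100 MJ = 75,100,000,000 J / 1055 = 71,184,834 BTU
Gas: input = 71,184,834 / 0.93 = 76,542,832 BTU = 765.4 therm → 765.4 × $1.78 = $1,362.46; + 4 × $17.84 standing = $1,433.82
Electric: 71,184,834 BTU / 3412 = 20,860 kWh → × $0.337 = $7,030.86; + 4 × $18.88 standing = $7,106.38
Difference = |$1,433.82 − $7,106.38| = $5,672.56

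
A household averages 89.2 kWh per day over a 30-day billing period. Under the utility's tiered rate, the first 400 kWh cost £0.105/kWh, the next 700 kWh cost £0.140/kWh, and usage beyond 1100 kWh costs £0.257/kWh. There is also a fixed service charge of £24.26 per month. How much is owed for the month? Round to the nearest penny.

£569.29

Usage = 89.2 kWh/day × 30 days = 2676 kWh
First 400 kWh × £0.105 = £42.00
Next 700 kWh × £0.140 = £98.00
Remaining 1576 kWh × £0.257 = £405.03
Energy charge = £545.03; + service £24.26 = £569.29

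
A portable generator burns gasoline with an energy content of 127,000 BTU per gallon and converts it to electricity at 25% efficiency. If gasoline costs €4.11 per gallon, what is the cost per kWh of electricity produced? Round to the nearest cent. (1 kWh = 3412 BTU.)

Electrical output per gallon = 127,000 BTU × 0.25 / 3412 BTU/kWh = 9.305 kWh
Cost per kWh = €4.11 / 9.305 kWh = €0.442

€0.44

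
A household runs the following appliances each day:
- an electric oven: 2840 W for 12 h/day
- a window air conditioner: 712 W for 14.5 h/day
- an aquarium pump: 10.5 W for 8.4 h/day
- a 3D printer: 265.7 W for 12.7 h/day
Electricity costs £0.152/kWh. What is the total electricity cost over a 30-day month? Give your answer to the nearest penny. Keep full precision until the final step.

electric oven: 2840 W × 12 h × 30 d = 1,022,400 Wh = 1,022 kWh
window air conditioner: 712 W × 14.5 h × 30 d = 309,720 Wh = 309.7 kWh
aquarium pump: 10.5 W × 8.4 h × 30 d = 2,646 Wh = 2.646 kWh
3D printer: 265.7 W × 12.7 h × 30 d = 101,232 Wh = 101.2 kWh
Total energy = 1,022 + 309.7 + 2.646 + 101.2 = 1,436 kWh
Cost = 1,436 kWh × £0.152 = £218.27

£218.27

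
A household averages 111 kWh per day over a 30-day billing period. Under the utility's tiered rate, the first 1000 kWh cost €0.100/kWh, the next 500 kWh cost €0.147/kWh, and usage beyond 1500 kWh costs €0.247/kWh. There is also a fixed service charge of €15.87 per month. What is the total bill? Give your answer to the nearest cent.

Usage = 111 kWh/day × 30 days = 3330 kWh
First 1000 kWh × €0.100 = €100.00
Next 500 kWh × €0.147 = €73.50
Remaining 1830 kWh × €0.247 = €452.01
Energy charge = €625.51; + service €15.87 = €641.38

€641.38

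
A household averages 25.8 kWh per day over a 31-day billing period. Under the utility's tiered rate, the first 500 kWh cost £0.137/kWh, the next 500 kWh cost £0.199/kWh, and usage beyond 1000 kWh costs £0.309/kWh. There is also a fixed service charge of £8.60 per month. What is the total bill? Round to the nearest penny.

Usage = 25.8 kWh/day × 31 days = 799.8 kWh
First 500 kWh × £0.137 = £68.50
Next 299.8 kWh × £0.199 = £59.66
Remaining tier: 0 kWh (not reached)
Energy charge = £128.16; + service £8.60 = £136.76

£136.76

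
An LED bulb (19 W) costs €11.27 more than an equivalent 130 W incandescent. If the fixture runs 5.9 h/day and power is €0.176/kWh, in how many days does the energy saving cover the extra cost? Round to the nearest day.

Power saved = 130 − 19 = 111 W
Daily energy saved = 111 W × 5.9 h = 654.9 Wh = 0.6549 kWh
Daily savings = 0.6549 × €0.176 = €0.1153
Payback = €11.27 / €0.1153 per day = 97.78 days

98 days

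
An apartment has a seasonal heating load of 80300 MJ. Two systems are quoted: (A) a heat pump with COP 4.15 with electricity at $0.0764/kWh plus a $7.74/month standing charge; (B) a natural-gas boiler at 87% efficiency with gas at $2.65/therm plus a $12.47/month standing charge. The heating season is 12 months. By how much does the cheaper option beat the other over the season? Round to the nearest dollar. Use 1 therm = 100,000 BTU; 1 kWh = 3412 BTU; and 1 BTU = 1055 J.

Heat load = 80300 MJ = 80,300,000,000 J / 1055 = 76,113,744 BTU
Gas: input = 76,113,744 / 0.87 = 87,487,062 BTU = 874.9 therm → 874.9 × $2.65 = $2,318.41; + 12 × $12.47 standing = $2,468.05
Heat pump: 76,113,744 BTU / 3412 = 22,310 kWh heat; / 4.15 = 5,375 kWh in → × $0.0764 = $410.68; + 12 × $7.74 standing = $503.56
Difference = |$2,468.05 − $503.56| = $1,964.49 ≈ $1964

$1964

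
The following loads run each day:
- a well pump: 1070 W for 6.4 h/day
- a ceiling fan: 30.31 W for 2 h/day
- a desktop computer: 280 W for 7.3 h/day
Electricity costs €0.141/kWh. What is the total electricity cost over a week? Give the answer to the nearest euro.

€9

well pump: 1070 W × 6.4 h × 7 d = 47,936 Wh = 47.94 kWh
ceiling fan: 30.31 W × 2 h × 7 d = 424 Wh = 0.4243 kWh
desktop computer: 280 W × 7.3 h × 7 d = 14,308 Wh = 14.31 kWh
Total energy = 47.94 + 0.4243 + 14.31 = 62.67 kWh
Cost = 62.67 kWh × €0.141 = €8.84 ≈ €9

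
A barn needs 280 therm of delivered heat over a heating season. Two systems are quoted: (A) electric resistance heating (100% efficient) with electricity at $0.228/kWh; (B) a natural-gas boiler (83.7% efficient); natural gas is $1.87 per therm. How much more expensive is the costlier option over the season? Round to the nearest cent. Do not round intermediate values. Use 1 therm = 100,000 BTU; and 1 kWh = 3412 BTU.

Heat load = 280 therm × 100,000 = 28,000,000 BTU
Gas: input = 28,000,000 / 0.837 = 33,452,808 BTU = 334.5 therm → 334.5 × $1.87 = $625.57
Electric: 28,000,000 BTU / 3412 = 8,206 kWh → × $0.228 = $1,871.04
Difference = |$625.57 − $1,871.04| = $1,245.48

$1245.48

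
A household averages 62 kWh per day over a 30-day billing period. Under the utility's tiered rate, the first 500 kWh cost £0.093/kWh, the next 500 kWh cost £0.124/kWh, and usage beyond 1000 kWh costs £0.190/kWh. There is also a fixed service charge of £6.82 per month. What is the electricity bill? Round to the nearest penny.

Usage = 62 kWh/day × 30 days = 1860 kWh
First 500 kWh × £0.093 = £46.50
Next 500 kWh × £0.124 = £62.00
Remaining 860 kWh × £0.190 = £163.40
Energy charge = £271.90; + service £6.82 = £278.72

£278.72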